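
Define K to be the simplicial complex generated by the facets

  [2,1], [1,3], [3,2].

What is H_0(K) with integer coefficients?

Fix the vertex order 1 < 2 < 3 and write every simplex with vertices in increasing order. Then dim K = 1 and the simplices of K are:

  0-simplices (3): [1], [2], [3]
  1-simplices (3): [1,2], [1,3], [2,3]

Hence C_0 ≅ Z^3, C_1 ≅ Z^3.

∂_1: C_1 → C_0 is given by ∂[p,q] = [q] − [p].
As a 3×3 matrix over Z this has rank 2, with invariant factors (1,1).

Computing H_k = (kernel of ∂_k) / (image of ∂_{k+1}):

  H_0: rank C_0 − rank ∂_1 = 3 − 2 = 1, and the invariant factors of ∂_1 are all 1, so H_0 ≅ Z.

(K is a triangulation of the circle S^1.)

H_0 = Z.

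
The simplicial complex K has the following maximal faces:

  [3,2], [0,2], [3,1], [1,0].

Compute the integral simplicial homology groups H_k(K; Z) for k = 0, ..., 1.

Fix the vertex order 0 < 1 < 2 < 3 and write every simplex with vertices in increasing order. Then dim K = 1 and the simplices of K are:

  0-simplices (4): [0], [1], [2], [3]
  1-simplices (4): [0,1], [0,2], [1,3], [2,3]

so the chain groups are C_0 ≅ Z^4, C_1 ≅ Z^4.

∂_1: C_1 → C_0 sends each edge [p,q] (with p < q) to q − p. For instance
  ∂[0,2] = [2] − [0].
As a 4×4 matrix over Z this has rank 3, with invariant factors (1,1,1).

Computing H_k = (kernel of ∂_k) / (image of ∂_{k+1}):

  H_0: rank C_0 − rank ∂_1 = 4 − 3 = 1, and the invariant factors of ∂_1 are all 1, so H_0 = Z.
  H_1: rank ker ∂_1 − rank ∂_2 = (4 − 3) − 0 = 1, and there is no ∂_2, so H_1 = Z.

As a check, the Euler characteristic is 4 − 4 = 0, which agrees with 1 − 1 = 0.
(K is a triangulation of the circle S^1.)

H_0 = Z,  H_1 = Z.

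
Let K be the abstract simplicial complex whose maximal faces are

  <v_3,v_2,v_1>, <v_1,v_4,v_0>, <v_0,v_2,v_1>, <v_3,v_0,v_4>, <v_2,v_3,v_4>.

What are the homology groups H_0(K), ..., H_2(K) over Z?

Take the total order v_0 < v_1 < v_2 < v_3 < v_4 on the vertex set. Then K (dimension 2) consists of the simplices:

  0-simplices (5): [v_0], [v_1], [v_2], [v_3], [v_4]
  1-simplices (10): [v_0,v_1], [v_0,v_2], [v_0,v_3], [v_0,v_4], [v_1,v_2], [v_1,v_3], [v_1,v_4], [v_2,v_3], [v_2,v_4], [v_3,v_4]
  2-simplices (5): [v_0,v_1,v_2], [v_0,v_1,v_4], [v_0,v_3,v_4], [v_1,v_2,v_3], [v_2,v_3,v_4]

so the chain groups are C_0 ≅ Z^5, C_1 ≅ Z^10, C_2 ≅ Z^5.

∂_1: C_1 → C_0 sends each edge [p,q] (with p < q) to q − p.
As a 5×10 matrix over Z this has rank 4, with invariant factors (1,1,1,1).

The boundary map ∂_2: C_2 → C_1 acts by ∂[p,q,r] = [q,r] − [p,r] + [p,q]. For instance
  ∂[v_0,v_3,v_4] = [v_3,v_4] − [v_0,v_4] + [v_0,v_3],
  ∂[v_0,v_1,v_4] = [v_1,v_4] − [v_0,v_4] + [v_0,v_1].
As a 10×5 matrix over Z this has rank 5, with invariant factors (1,1,1,1,1).

Reading off H_k = ker ∂_k / im ∂_{k+1}:

  H_0: rank C_0 − rank ∂_1 = 5 − 4 = 1, and the invariant factors of ∂_1 are all 1, so H_0 ≅ Z.
  H_1: rank ker ∂_1 − rank ∂_2 = (10 − 4) − 5 = 1, and the invariant factors of ∂_2 are all 1, so H_1 ≅ Z.
  H_2: rank ker ∂_2 − rank ∂_3 = (5 − 5) − 0 = 0, and there is no ∂_3, so H_2 ≅ 0.

As a check, the Euler characteristic is 5 − 10 + 5 = 0, which agrees with 1 − 1 + 0 = 0.
(K is a triangulation of the Möbius band.)

H_0 ≅ Z,  H_1 ≅ Z,  H_2 = 0.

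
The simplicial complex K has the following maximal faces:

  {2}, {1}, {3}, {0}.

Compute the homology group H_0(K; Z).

Fix the vertex order 0 < 1 < 2 < 3 and write every simplex with vertices in increasing order. Then dim K = 0 and the simplices of K are:

  0-simplices (4): [0], [1], [2], [3]

so the chain groups are C_0 ≅ Z^4.

Computing H_k = (kernel of ∂_k) / (image of ∂_{k+1}):

  H_0: rank C_0 − rank ∂_1 = 4 − 0 = 4, and there is no ∂_1, so H_0 ≅ Z^4.

H_0 ≅ Z^4.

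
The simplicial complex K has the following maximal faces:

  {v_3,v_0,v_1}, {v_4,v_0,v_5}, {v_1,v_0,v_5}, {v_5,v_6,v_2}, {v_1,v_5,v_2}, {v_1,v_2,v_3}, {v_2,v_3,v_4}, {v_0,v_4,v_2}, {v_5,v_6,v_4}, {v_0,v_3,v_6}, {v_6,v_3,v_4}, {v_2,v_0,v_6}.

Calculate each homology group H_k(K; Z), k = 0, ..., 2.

H_0 = Z,  H_1 = Z/2,  H_2 = 0.

Fix the vertex order v_0 < v_1 < v_2 < v_3 < v_4 < v_5 < v_6 and write every simplex with vertices in increasing order. Then dim K = 2 and the simplices of K are:

  0-simplices (7): [v_0], [v_1], [v_2], [v_3], [v_4], [v_5], [v_6]
  1-simplices (18): (18 of them)
  2-simplices (12): (12 of them)

giving chain groups C_0 ≅ Z^7, C_1 ≅ Z^18, C_2 ≅ Z^12.

Boundary ∂_1: C_1 → C_0 maps an edge to its endpoints' difference, ∂[p,q] = q − p.
The 7×18 boundary matrix has rank 6 and Smith normal form diag(1,1,1,1,1,1).

The boundary map ∂_2: C_2 → C_1 acts by ∂[p,q,r] = [q,r] − [p,r] + [p,q]. For instance
  ∂[v_2,v_3,v_4] = [v_3,v_4] − [v_2,v_4] + [v_2,v_3],
  ∂[v_1,v_2,v_3] = [v_2,v_3] − [v_1,v_3] + [v_1,v_2].
As a 18×12 matrix over Z this has rank 12, with invariant factors (1,1,1,1,1,1,1,1,1,1,1,2).

Reading off H_k = ker ∂_k / im ∂_{k+1}:

  H_0: rank C_0 − rank ∂_1 = 7 − 6 = 1, and the invariant factors of ∂_1 are all 1, so H_0 ≅ Z.
  H_1: rank ker ∂_1 − rank ∂_2 = (18 − 6) − 12 = 0, and ∂_2 has invariant factor 2 > 1, so H_1 ≅ Z/2.
  H_2: rank ker ∂_2 − rank ∂_3 = (12 − 12) − 0 = 0, and there is no ∂_3, so H_2 ≅ 0.

As a check, the Euler characteristic is 7 − 18 + 12 = 1, which agrees with 1 − 0 + 0 = 1.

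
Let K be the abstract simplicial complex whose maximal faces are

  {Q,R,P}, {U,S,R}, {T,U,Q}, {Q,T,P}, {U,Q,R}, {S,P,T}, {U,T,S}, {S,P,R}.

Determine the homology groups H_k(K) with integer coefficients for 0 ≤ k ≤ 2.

H_0 = Z,  H_1 = 0,  H_2 = Z.

Take the total order P < Q < R < S < T < U on the vertex set. Then K (dimension 2) consists of the simplices:

  0-simplices (6): P, Q, R, S, T, U
  1-simplices (12): PQ, PR, PS, PT, QR, QT, QU, RS, RU, ST, SU, TU
  2-simplices (8): PQR, PQT, PRS, PST, QRU, QTU, RSU, STU

giving chain groups C_0 ≅ Z^6, C_1 ≅ Z^12, C_2 ≅ Z^8.

The boundary map ∂_1: C_1 → C_0 is given by ∂[p,q] = [q] − [p]. For instance
  ∂QR = R − Q.
The 6×12 boundary matrix has rank 5 and Smith normal form diag(1,1,1,1,1).

∂_2: C_2 → C_1 sends each 2-simplex [p,q,r] to [q,r] − [p,r] + [p,q]. For instance
  ∂PRS = RS − PS + PR,
  ∂PQR = QR − PR + PQ.
The 12×8 boundary matrix has rank 7 and Smith normal form diag(1,1,1,1,1,1,1).

Reading off H_k = ker ∂_k / im ∂_{k+1}:

  H_0: rank C_0 − rank ∂_1 = 6 − 5 = 1, and the invariant factors of ∂_1 are all 1, so H_0 ≅ Z.
  H_1: rank ker ∂_1 − rank ∂_2 = (12 − 5) − 7 = 0, and the invariant factors of ∂_2 are all 1, so H_1 ≅ 0.
  H_2: rank ker ∂_2 − rank ∂_3 = (8 − 7) − 0 = 1, and there is no ∂_3, so H_2 ≅ Z.

(K is a triangulation of the 2-sphere S^2.)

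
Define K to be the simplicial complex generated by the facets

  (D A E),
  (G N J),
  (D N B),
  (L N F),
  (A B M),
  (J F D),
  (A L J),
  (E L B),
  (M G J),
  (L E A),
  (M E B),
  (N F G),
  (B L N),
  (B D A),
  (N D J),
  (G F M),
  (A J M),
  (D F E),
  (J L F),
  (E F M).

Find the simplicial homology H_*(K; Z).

Take the total order A < B < D < E < F < G < J < L < M < N on the vertex set. Then K (dimension 2) consists of the simplices:

  0-simplices (10): A, B, D, E, F, G, J, L, M, N
  1-simplices (30): AB, AD, AE, AJ, AL, AM, BD, BE, BL, BM, BN, DE, DF, DJ, DN, EF, EL, EM, FG, FJ, FL, FM, FN, GJ, GM, GN, JL, JM, JN, LN
  2-simplices (20): ABD, ABM, ADE, AEL, AJL, AJM, BDN, BEL, BEM, BLN, DEF, DFJ, DJN, EFM, FGM, FGN, FJL, FLN, GJM, GJN

giving chain groups C_0 ≅ Z^10, C_1 ≅ Z^30, C_2 ≅ Z^20.

Boundary ∂_1: C_1 → C_0 is given by ∂[p,q] = [q] − [p].
This gives a 10×30 integer matrix of rank 9; reducing to Smith normal form yields diagonal entries (1,1,1,1,1,1,1,1,1).

The boundary map ∂_2: C_2 → C_1 acts by ∂[p,q,r] = [q,r] − [p,r] + [p,q]. For instance
  ∂GJM = JM − GM + GJ,
  ∂BEL = EL − BL + BE.
This gives a 30×20 integer matrix of rank 20; reducing to Smith normal form yields diagonal entries (1,1,1,1,1,1,1,1,1,1,1,1,1,1,1,1,1,1,1,2).

Now H_k = ker ∂_k / im ∂_{k+1}, so:

  H_0: rank C_0 − rank ∂_1 = 10 − 9 = 1, and the invariant factors of ∂_1 are all 1, so H_0 = Z.
  H_1: rank ker ∂_1 − rank ∂_2 = (30 − 9) − 20 = 1, and ∂_2 has invariant factor 2 > 1, so H_1 = Z ⊕ Z/2.
  H_2: rank ker ∂_2 − rank ∂_3 = (20 − 20) − 0 = 0, and there is no ∂_3, so H_2 = 0.

(K is a triangulation of the Klein bottle.)

H_0 ≅ Z,  H_1 ≅ Z ⊕ Z/2,  H_2 = 0.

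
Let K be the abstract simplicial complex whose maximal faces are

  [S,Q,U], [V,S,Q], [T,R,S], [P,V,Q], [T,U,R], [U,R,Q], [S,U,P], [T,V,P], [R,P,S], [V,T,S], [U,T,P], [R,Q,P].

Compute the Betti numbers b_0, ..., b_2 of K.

b_0 = 1, b_1 = 0, b_2 = 0.

Order the vertices as P < Q < R < S < T < U < V. Listing each simplex with vertices in this order, K has dimension 2 with simplices:

  0-simplices (7): P, Q, R, S, T, U, V
  1-simplices (18): PQ, PR, PS, PT, PU, PV, QR, QS, QU, QV, RS, RT, RU, ST, SU, SV, TU, TV
  2-simplices (12): PQR, PQV, PRS, PSU, PTU, PTV, QRU, QSU, QSV, RST, RTU, STV

so the chain groups are C_0 ≅ Z^7, C_1 ≅ Z^18, C_2 ≅ Z^12.

The boundary map ∂_1: C_1 → C_0 is given by ∂[p,q] = [q] − [p]. For instance
  ∂PR = R − P.
This gives a 7×18 integer matrix of rank 6; reducing to Smith normal form yields diagonal entries (1,1,1,1,1,1).

Boundary ∂_2: C_2 → C_1 maps a triangle to the signed sum of its edges. For instance
  ∂PSU = SU − PU + PS,
  ∂PRS = RS − PS + PR.
The 18×12 boundary matrix has rank 12 and Smith normal form diag(1,1,1,1,1,1,1,1,1,1,1,2).

From H_k ≅ ker(∂_k) / im(∂_{k+1}) we obtain:

  H_0: rank C_0 − rank ∂_1 = 7 − 6 = 1, and the invariant factors of ∂_1 are all 1, so H_0 = Z.
  H_1: rank ker ∂_1 − rank ∂_2 = (18 − 6) − 12 = 0, and ∂_2 has invariant factor 2 > 1, so H_1 = Z/2.
  H_2: rank ker ∂_2 − rank ∂_3 = (12 − 12) − 0 = 0, and there is no ∂_3, so H_2 = 0.

Hence the Betti numbers are b_0 = 1, b_1 = 0, b_2 = 0.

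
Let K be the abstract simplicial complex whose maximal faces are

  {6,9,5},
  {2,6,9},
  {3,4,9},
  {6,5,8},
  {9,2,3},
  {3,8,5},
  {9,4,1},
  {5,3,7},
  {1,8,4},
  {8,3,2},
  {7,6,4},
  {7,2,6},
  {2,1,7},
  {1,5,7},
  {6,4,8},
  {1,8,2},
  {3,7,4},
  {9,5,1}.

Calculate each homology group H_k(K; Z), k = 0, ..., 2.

H_0 = Z,  H_1 = Z^2,  H_2 = Z.

Fix the vertex order 1 < 2 < 3 < 4 < 5 < 6 < 7 < 8 < 9 and write every simplex with vertices in increasing order. Then dim K = 2 and the simplices of K are:

  0-simplices (9): [1], [2], [3], [4], [5], [6], [7], [8], [9]
  1-simplices (27): (27 of them)
  2-simplices (18): [1,2,7], [1,2,8], [1,4,8], [1,4,9], [1,5,7], [1,5,9], [2,3,8], [2,3,9], [2,6,7], [2,6,9], [3,4,7], [3,4,9], [3,5,7], [3,5,8], [4,6,7], [4,6,8], [5,6,8], [5,6,9]

giving chain groups C_0 ≅ Z^9, C_1 ≅ Z^27, C_2 ≅ Z^18.

∂_1: C_1 → C_0 maps an edge to its endpoints' difference, ∂[p,q] = q − p. For instance
  ∂[4,6] = [6] − [4].
The resulting 9×27 matrix has rank 8, and its Smith normal form has invariant factors (1,1,1,1,1,1,1,1).

∂_2: C_2 → C_1 sends each 2-simplex [p,q,r] to [q,r] − [p,r] + [p,q]. For instance
  ∂[2,3,8] = [3,8] − [2,8] + [2,3],
  ∂[1,5,7] = [5,7] − [1,7] + [1,5].
As a 27×18 matrix over Z this has rank 17, with invariant factors (1,1,1,1,1,1,1,1,1,1,1,1,1,1,1,1,1).

Now H_k = ker ∂_k / im ∂_{k+1}, so:

  H_0: rank C_0 − rank ∂_1 = 9 − 8 = 1, and the invariant factors of ∂_1 are all 1, so H_0 = Z.
  H_1: rank ker ∂_1 − rank ∂_2 = (27 − 8) − 17 = 2, and the invariant factors of ∂_2 are all 1, so H_1 = Z^2.
  H_2: rank ker ∂_2 − rank ∂_3 = (18 − 17) − 0 = 1, and there is no ∂_3, so H_2 = Z.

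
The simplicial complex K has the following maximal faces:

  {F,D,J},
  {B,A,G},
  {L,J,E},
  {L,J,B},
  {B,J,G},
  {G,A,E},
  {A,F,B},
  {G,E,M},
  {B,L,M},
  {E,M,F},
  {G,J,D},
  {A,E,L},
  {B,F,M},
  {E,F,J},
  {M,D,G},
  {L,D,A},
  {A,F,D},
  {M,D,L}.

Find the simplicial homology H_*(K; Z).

Order the vertices as A < B < D < E < F < G < J < L < M. Listing each simplex with vertices in this order, K has dimension 2 with simplices:

  0-simplices (9): A, B, D, E, F, G, J, L, M
  1-simplices (27): AB, AD, AE, AF, AG, AL, BF, BG, BJ, BL, BM, DF, DG, DJ, DL, DM, EF, EG, EJ, EL, EM, FJ, FM, GJ, GM, JL, LM
  2-simplices (18): ABF, ABG, ADF, ADL, AEG, AEL, BFM, BGJ, BJL, BLM, DFJ, DGJ, DGM, DLM, EFJ, EFM, EGM, EJL

Hence C_0 ≅ Z^9, C_1 ≅ Z^27, C_2 ≅ Z^18.

Boundary ∂_1: C_1 → C_0 sends each edge [p,q] (with p < q) to q − p. For instance
  ∂EM = M − E.
The 9×27 boundary matrix has rank 8 and Smith normal form diag(1,1,1,1,1,1,1,1).

The boundary map ∂_2: C_2 → C_1 acts by ∂[p,q,r] = [q,r] − [p,r] + [p,q]. For instance
  ∂EFJ = FJ − EJ + EF,
  ∂BFM = FM − BM + BF.
The resulting 27×18 matrix has rank 17, and its Smith normal form has invariant factors (1,1,1,1,1,1,1,1,1,1,1,1,1,1,1,1,1).

Now H_k = ker ∂_k / im ∂_{k+1}, so:

  H_0: rank C_0 − rank ∂_1 = 9 − 8 = 1, and the invariant factors of ∂_1 are all 1, so H_0 = Z.
  H_1: rank ker ∂_1 − rank ∂_2 = (27 − 8) − 17 = 2, and the invariant factors of ∂_2 are all 1, so H_1 = Z^2.
  H_2: rank ker ∂_2 − rank ∂_3 = (18 − 17) − 0 = 1, and there is no ∂_3, so H_2 = Z.

As a check, the Euler characteristic is 9 − 27 + 18 = 0, which agrees with 1 − 2 + 1 = 0.
(K is a triangulation of the torus T^2.)

H_0 ≅ Z,  H_1 ≅ Z^2,  H_2 ≅ Z.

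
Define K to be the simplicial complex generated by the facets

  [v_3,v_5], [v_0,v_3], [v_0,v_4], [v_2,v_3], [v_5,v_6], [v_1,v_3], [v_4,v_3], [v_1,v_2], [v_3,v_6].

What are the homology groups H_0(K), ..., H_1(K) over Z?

Fix the vertex order v_0 < v_1 < v_2 < v_3 < v_4 < v_5 < v_6 and write every simplex with vertices in increasing order. Then dim K = 1 and the simplices of K are:

  0-simplices (7): [v_0], [v_1], [v_2], [v_3], [v_4], [v_5], [v_6]
  1-simplices (9): [v_0,v_3], [v_0,v_4], [v_1,v_2], [v_1,v_3], [v_2,v_3], [v_3,v_4], [v_3,v_5], [v_3,v_6], [v_5,v_6]

so the chain groups are C_0 ≅ Z^7, C_1 ≅ Z^9.

Boundary ∂_1: C_1 → C_0 maps an edge to its endpoints' difference, ∂[p,q] = q − p. For instance
  ∂[v_0,v_3] = [v_3] − [v_0].
This gives a 7×9 integer matrix of rank 6; reducing to Smith normal form yields diagonal entries (1,1,1,1,1,1).

Reading off H_k = ker ∂_k / im ∂_{k+1}:

  H_0: rank C_0 − rank ∂_1 = 7 − 6 = 1, and the invariant factors of ∂_1 are all 1, so H_0 ≅ Z.
  H_1: rank ker ∂_1 − rank ∂_2 = (9 − 6) − 0 = 3, and there is no ∂_2, so H_1 ≅ Z^3.

(K is a triangulation of a wedge of 3 circles.)

H_0 ≅ Z,  H_1 ≅ Z^3.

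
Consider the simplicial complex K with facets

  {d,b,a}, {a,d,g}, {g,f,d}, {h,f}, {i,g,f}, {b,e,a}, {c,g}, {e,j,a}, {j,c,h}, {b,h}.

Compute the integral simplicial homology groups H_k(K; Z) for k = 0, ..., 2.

Take the total order a < b < c < d < e < f < g < h < i < j on the vertex set. Then K (dimension 2) consists of the simplices:

  0-simplices (10): a, b, c, d, e, f, g, h, i, j
  1-simplices (19): ab, ad, ae, ag, aj, bd, be, bh, cg, ch, cj, df, dg, ej, fg, fh, fi, gi, hj
  2-simplices (7): abd, abe, adg, aej, chj, dfg, fgi

giving chain groups C_0 ≅ Z^10, C_1 ≅ Z^19, C_2 ≅ Z^7.

∂_1: C_1 → C_0 maps an edge to its endpoints' difference, ∂[p,q] = q − p. For instance
  ∂fg = g − f.
The resulting 10×19 matrix has rank 9, and its Smith normal form has invariant factors (1,1,1,1,1,1,1,1,1).

∂_2: C_2 → C_1 acts by ∂[p,q,r] = [q,r] − [p,r] + [p,q]. For instance
  ∂dfg = fg − dg + df,
  ∂abd = bd − ad + ab.
As a 19×7 matrix over Z this has rank 7, with invariant factors (1,1,1,1,1,1,1).

Now H_k = ker ∂_k / im ∂_{k+1}, so:

  H_0: rank C_0 − rank ∂_1 = 10 − 9 = 1, and the invariant factors of ∂_1 are all 1, so H_0 = Z.
  H_1: rank ker ∂_1 − rank ∂_2 = (19 − 9) − 7 = 3, and the invariant factors of ∂_2 are all 1, so H_1 = Z^3.
  H_2: rank ker ∂_2 − rank ∂_3 = (7 − 7) − 0 = 0, and there is no ∂_3, so H_2 = 0.

H_0 ≅ Z,  H_1 ≅ Z^3,  H_2 = 0.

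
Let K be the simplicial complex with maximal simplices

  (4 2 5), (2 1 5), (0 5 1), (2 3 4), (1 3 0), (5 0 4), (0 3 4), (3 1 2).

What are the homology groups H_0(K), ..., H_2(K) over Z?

H_0 = Z,  H_1 = 0,  H_2 = Z.

Fix the vertex order 0 < 1 < 2 < 3 < 4 < 5 and write every simplex with vertices in increasing order. Then dim K = 2 and the simplices of K are:

  0-simplices (6): [0], [1], [2], [3], [4], [5]
  1-simplices (12): [0,1], [0,3], [0,4], [0,5], [1,2], [1,3], [1,5], [2,3], [2,4], [2,5], [3,4], [4,5]
  2-simplices (8): [0,1,3], [0,1,5], [0,3,4], [0,4,5], [1,2,3], [1,2,5], [2,3,4], [2,4,5]

giving chain groups C_0 ≅ Z^6, C_1 ≅ Z^12, C_2 ≅ Z^8.

Boundary ∂_1: C_1 → C_0 is given by ∂[p,q] = [q] − [p].
As a 6×12 matrix over Z this has rank 5, with invariant factors (1,1,1,1,1).

Boundary ∂_2: C_2 → C_1 acts by ∂[p,q,r] = [q,r] − [p,r] + [p,q]. For instance
  ∂[0,4,5] = [4,5] − [0,5] + [0,4],
  ∂[0,3,4] = [3,4] − [0,4] + [0,3].
As a 12×8 matrix over Z this has rank 7, with invariant factors (1,1,1,1,1,1,1).

Computing H_k = (kernel of ∂_k) / (image of ∂_{k+1}):

  H_0: rank C_0 − rank ∂_1 = 6 − 5 = 1, and the invariant factors of ∂_1 are all 1, so H_0 ≅ Z.
  H_1: rank ker ∂_1 − rank ∂_2 = (12 − 5) − 7 = 0, and the invariant factors of ∂_2 are all 1, so H_1 ≅ 0.
  H_2: rank ker ∂_2 − rank ∂_3 = (8 − 7) − 0 = 1, and there is no ∂_3, so H_2 ≅ Z.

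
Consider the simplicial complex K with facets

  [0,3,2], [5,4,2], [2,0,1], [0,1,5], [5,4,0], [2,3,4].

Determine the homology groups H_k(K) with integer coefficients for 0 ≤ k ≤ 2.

H_0 = Z,  H_1 = Z,  H_2 = 0.

We work with the vertex ordering 0 < 1 < 2 < 3 < 4 < 5. The simplices of K, each written with vertices in increasing order, are:

  0-simplices (6): [0], [1], [2], [3], [4], [5]
  1-simplices (12): [0,1], [0,2], [0,3], [0,4], [0,5], [1,2], [1,5], [2,3], [2,4], [2,5], [3,4], [4,5]
  2-simplices (6): [0,1,2], [0,1,5], [0,2,3], [0,4,5], [2,3,4], [2,4,5]

giving chain groups C_0 ≅ Z^6, C_1 ≅ Z^12, C_2 ≅ Z^6.

∂_1: C_1 → C_0 is given by ∂[p,q] = [q] − [p]. For instance
  ∂[0,2] = [2] − [0].
This gives a 6×12 integer matrix of rank 5; reducing to Smith normal form yields diagonal entries (1,1,1,1,1).

∂_2: C_2 → C_1 maps a triangle to the signed sum of its edges. For instance
  ∂[0,2,3] = [2,3] − [0,3] + [0,2],
  ∂[0,1,5] = [1,5] − [0,5] + [0,1].
The 12×6 boundary matrix has rank 6 and Smith normal form diag(1,1,1,1,1,1).

Computing H_k = (kernel of ∂_k) / (image of ∂_{k+1}):

  H_0: rank C_0 − rank ∂_1 = 6 − 5 = 1, and the invariant factors of ∂_1 are all 1, so H_0 ≅ Z.
  H_1: rank ker ∂_1 − rank ∂_2 = (12 − 5) − 6 = 1, and the invariant factors of ∂_2 are all 1, so H_1 ≅ Z.
  H_2: rank ker ∂_2 − rank ∂_3 = (6 − 6) − 0 = 0, and there is no ∂_3, so H_2 ≅ 0.

As a check, the Euler characteristic is 6 − 12 + 6 = 0, which agrees with 1 − 1 + 0 = 0.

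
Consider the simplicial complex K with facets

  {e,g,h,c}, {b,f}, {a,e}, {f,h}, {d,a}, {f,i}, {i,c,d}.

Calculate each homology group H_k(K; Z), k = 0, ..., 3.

H_0 = Z,  H_1 = Z^2,  H_2 = 0,  H_3 = 0.

We work with the vertex ordering a < b < c < d < e < f < g < h < i. The simplices of K, each written with vertices in increasing order, are:

  0-simplices (9): a, b, c, d, e, f, g, h, i
  1-simplices (14): ad, ae, bf, cd, ce, cg, ch, ci, di, eg, eh, fh, fi, gh
  2-simplices (5): cdi, ceg, ceh, cgh, egh
  3-simplices (1): cegh

Hence C_0 ≅ Z^9, C_1 ≅ Z^14, C_2 ≅ Z^5, C_3 ≅ Z^1.

∂_1: C_1 → C_0 maps an edge to its endpoints' difference, ∂[p,q] = q − p. For instance
  ∂ad = d − a.
The 9×14 boundary matrix has rank 8 and Smith normal form diag(1,1,1,1,1,1,1,1).

Boundary ∂_2: C_2 → C_1 maps a triangle to the signed sum of its edges. For instance
  ∂ceg = eg − cg + ce,
  ∂ceh = eh − ch + ce.
The 14×5 boundary matrix has rank 4 and Smith normal form diag(1,1,1,1).

The boundary map ∂_3: C_3 → C_2 sends each 3-simplex σ to the alternating sum Σ_i (−1)^i (σ with its i-th vertex removed). For instance
  ∂cegh = egh − cgh + ceh − ceg.
The 5×1 boundary matrix has rank 1 and Smith normal form diag(1).

Reading off H_k = ker ∂_k / im ∂_{k+1}:

  H_0: rank C_0 − rank ∂_1 = 9 − 8 = 1, and the invariant factors of ∂_1 are all 1, so H_0 ≅ Z.
  H_1: rank ker ∂_1 − rank ∂_2 = (14 − 8) − 4 = 2, and the invariant factors of ∂_2 are all 1, so H_1 ≅ Z^2.
  H_2: rank ker ∂_2 − rank ∂_3 = (5 − 4) − 1 = 0, and the invariant factors of ∂_3 are all 1, so H_2 ≅ 0.
  H_3: rank ker ∂_3 − rank ∂_4 = (1 − 1) − 0 = 0, and there is no ∂_4, so H_3 ≅ 0.

As a check, the Euler characteristic is 9 − 14 + 5 − 1 = -1, which agrees with 1 − 2 + 0 − 0 = -1.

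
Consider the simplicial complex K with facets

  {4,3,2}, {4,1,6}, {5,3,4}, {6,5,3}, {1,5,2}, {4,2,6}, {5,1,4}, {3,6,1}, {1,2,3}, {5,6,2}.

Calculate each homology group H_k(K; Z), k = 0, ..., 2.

H_0 = Z,  H_1 = Z/2,  H_2 = 0.

We work with the vertex ordering 1 < 2 < 3 < 4 < 5 < 6. The simplices of K, each written with vertices in increasing order, are:

  0-simplices (6): [1], [2], [3], [4], [5], [6]
  1-simplices (15): [1,2], [1,3], [1,4], [1,5], [1,6], [2,3], [2,4], [2,5], [2,6], [3,4], [3,5], [3,6], [4,5], [4,6], [5,6]
  2-simplices (10): [1,2,3], [1,2,5], [1,3,6], [1,4,5], [1,4,6], [2,3,4], [2,4,6], [2,5,6], [3,4,5], [3,5,6]

giving chain groups C_0 ≅ Z^6, C_1 ≅ Z^15, C_2 ≅ Z^10.

∂_1: C_1 → C_0 maps an edge to its endpoints' difference, ∂[p,q] = q − p. For instance
  ∂[5,6] = [6] − [5].
The 6×15 boundary matrix has rank 5 and Smith normal form diag(1,1,1,1,1).

Boundary ∂_2: C_2 → C_1 sends each 2-simplex [p,q,r] to [q,r] − [p,r] + [p,q]. For instance
  ∂[3,5,6] = [5,6] − [3,6] + [3,5],
  ∂[1,4,6] = [4,6] − [1,6] + [1,4].
The resulting 15×10 matrix has rank 10, and its Smith normal form has invariant factors (1,1,1,1,1,1,1,1,1,2).

Computing H_k = (kernel of ∂_k) / (image of ∂_{k+1}):

  H_0: rank C_0 − rank ∂_1 = 6 − 5 = 1, and the invariant factors of ∂_1 are all 1, so H_0 ≅ Z.
  H_1: rank ker ∂_1 − rank ∂_2 = (15 − 5) − 10 = 0, and ∂_2 has invariant factor 2 > 1, so H_1 ≅ Z/2.
  H_2: rank ker ∂_2 − rank ∂_3 = (10 − 10) − 0 = 0, and there is no ∂_3, so H_2 ≅ 0.

As a check, the Euler characteristic is 6 − 15 + 10 = 1, which agrees with 1 − 0 + 0 = 1.
(K is a triangulation of the real projective plane RP^2.)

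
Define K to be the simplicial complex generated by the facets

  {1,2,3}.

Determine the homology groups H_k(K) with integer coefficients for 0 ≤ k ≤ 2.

H_0 ≅ Z,  H_1 = 0,  H_2 = 0.

Take the total order 1 < 2 < 3 on the vertex set. Then K (dimension 2) consists of the simplices:

  0-simplices (3): [1], [2], [3]
  1-simplices (3): [1,2], [1,3], [2,3]
  2-simplices (1): [1,2,3]

so the chain groups are C_0 ≅ Z^3, C_1 ≅ Z^3, C_2 ≅ Z^1.

Boundary ∂_1: C_1 → C_0 is given by ∂[p,q] = [q] − [p]. For instance
  ∂[2,3] = [3] − [2].
The 3×3 boundary matrix has rank 2 and Smith normal form diag(1,1).

Boundary ∂_2: C_2 → C_1 sends each 2-simplex [p,q,r] to [q,r] − [p,r] + [p,q]. For instance
  ∂[1,2,3] = [2,3] − [1,3] + [1,2].
The 3×1 boundary matrix has rank 1 and Smith normal form diag(1).

Reading off H_k = ker ∂_k / im ∂_{k+1}:

  H_0: rank C_0 − rank ∂_1 = 3 − 2 = 1, and the invariant factors of ∂_1 are all 1, so H_0 ≅ Z.
  H_1: rank ker ∂_1 − rank ∂_2 = (3 − 2) − 1 = 0, and the invariant factors of ∂_2 are all 1, so H_1 ≅ 0.
  H_2: rank ker ∂_2 − rank ∂_3 = (1 − 1) − 0 = 0, and there is no ∂_3, so H_2 ≅ 0.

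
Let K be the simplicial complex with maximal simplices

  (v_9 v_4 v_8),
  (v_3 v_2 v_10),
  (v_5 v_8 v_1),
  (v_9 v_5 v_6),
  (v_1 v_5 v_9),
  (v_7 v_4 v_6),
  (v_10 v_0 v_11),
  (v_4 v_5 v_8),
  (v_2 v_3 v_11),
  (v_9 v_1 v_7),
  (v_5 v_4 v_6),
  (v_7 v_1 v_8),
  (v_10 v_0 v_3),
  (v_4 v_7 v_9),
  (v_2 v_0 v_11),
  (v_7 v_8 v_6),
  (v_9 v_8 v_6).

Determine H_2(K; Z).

K has 12 vertices, 28 edges, 17 triangles.
rank ∂_2 = 17, rank ∂_3 = 0 ⇒ b_2 = 17 − 17 − 0 = 0. So H_2 ≅ 0.

H_2 = 0.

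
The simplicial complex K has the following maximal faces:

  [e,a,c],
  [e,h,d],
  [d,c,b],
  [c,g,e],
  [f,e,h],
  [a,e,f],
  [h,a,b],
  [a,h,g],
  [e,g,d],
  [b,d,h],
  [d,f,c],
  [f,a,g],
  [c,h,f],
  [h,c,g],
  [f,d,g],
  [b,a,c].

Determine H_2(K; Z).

Take the total order a < b < c < d < e < f < g < h on the vertex set. Then K (dimension 2) consists of the simplices:

  0-simplices (8): a, b, c, d, e, f, g, h
  1-simplices (24): ab, ac, ae, af, ag, ah, bc, bd, bh, cd, ce, cf, cg, ch, de, df, dg, dh, ef, eg, eh, fg, fh, gh
  2-simplices (16): abc, abh, ace, aef, afg, agh, bcd, bdh, cdf, ceg, cfh, cgh, deg, deh, dfg, efh

giving chain groups C_0 ≅ Z^8, C_1 ≅ Z^24, C_2 ≅ Z^16.

Boundary ∂_1: C_1 → C_0 maps an edge to its endpoints' difference, ∂[p,q] = q − p. For instance
  ∂de = e − d.
The resulting 8×24 matrix has rank 7, and its Smith normal form has invariant factors (1,1,1,1,1,1,1).

The boundary map ∂_2: C_2 → C_1 acts by ∂[p,q,r] = [q,r] − [p,r] + [p,q]. For instance
  ∂abc = bc − ac + ab,
  ∂ceg = eg − cg + ce.
The 24×16 boundary matrix has rank 15 and Smith normal form diag(1,1,1,1,1,1,1,1,1,1,1,1,1,1,1).

Computing H_k = (kernel of ∂_k) / (image of ∂_{k+1}):

  H_2: rank ker ∂_2 − rank ∂_3 = (16 − 15) − 0 = 1, and there is no ∂_3, so H_2 ≅ Z.

H_2 ≅ Z.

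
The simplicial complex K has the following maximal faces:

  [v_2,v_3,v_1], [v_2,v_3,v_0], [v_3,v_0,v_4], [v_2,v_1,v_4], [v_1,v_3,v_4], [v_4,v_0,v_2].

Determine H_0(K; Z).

K has 5 vertices, 9 edges, 6 triangles.
rank ∂_0 = 0, rank ∂_1 = 4 ⇒ b_0 = 5 − 0 − 4 = 1; all invariant factors of ∂_1 are 1 so no torsion. So H_0 ≅ Z.

H_0 = Z.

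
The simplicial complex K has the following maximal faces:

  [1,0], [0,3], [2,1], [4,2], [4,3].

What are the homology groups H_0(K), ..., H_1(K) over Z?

H_0 ≅ Z,  H_1 ≅ Z.

Fix the vertex order 0 < 1 < 2 < 3 < 4 and write every simplex with vertices in increasing order. Then dim K = 1 and the simplices of K are:

  0-simplices (5): [0], [1], [2], [3], [4]
  1-simplices (5): [0,1], [0,3], [1,2], [2,4], [3,4]

so the chain groups are C_0 ≅ Z^5, C_1 ≅ Z^5.

The boundary map ∂_1: C_1 → C_0 sends each edge [p,q] (with p < q) to q − p. For instance
  ∂[3,4] = [4] − [3].
The 5×5 boundary matrix has rank 4 and Smith normal form diag(1,1,1,1).

From H_k ≅ ker(∂_k) / im(∂_{k+1}) we obtain:

  H_0: rank C_0 − rank ∂_1 = 5 − 4 = 1, and the invariant factors of ∂_1 are all 1, so H_0 ≅ Z.
  H_1: rank ker ∂_1 − rank ∂_2 = (5 − 4) − 0 = 1, and there is no ∂_2, so H_1 ≅ Z.

As a check, the Euler characteristic is 5 − 5 = 0, which agrees with 1 − 1 = 0.
(K is a triangulation of the circle S^1.)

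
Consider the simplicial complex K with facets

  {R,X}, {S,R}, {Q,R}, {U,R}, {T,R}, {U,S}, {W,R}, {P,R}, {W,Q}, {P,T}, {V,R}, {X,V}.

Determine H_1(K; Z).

H_1 ≅ Z^4.

Take the total order P < Q < R < S < T < U < V < W < X on the vertex set. Then K (dimension 1) consists of the simplices:

  0-simplices (9): P, Q, R, S, T, U, V, W, X
  1-simplices (12): PR, PT, QR, QW, RS, RT, RU, RV, RW, RX, SU, VX

so the chain groups are C_0 ≅ Z^9, C_1 ≅ Z^12.

∂_1: C_1 → C_0 maps an edge to its endpoints' difference, ∂[p,q] = q − p. For instance
  ∂RS = S − R.
The 9×12 boundary matrix has rank 8 and Smith normal form diag(1,1,1,1,1,1,1,1).

From H_k ≅ ker(∂_k) / im(∂_{k+1}) we obtain:

  H_1: rank ker ∂_1 − rank ∂_2 = (12 − 8) − 0 = 4, and there is no ∂_2, so H_1 = Z^4.

(K is a triangulation of a wedge of 4 circles.)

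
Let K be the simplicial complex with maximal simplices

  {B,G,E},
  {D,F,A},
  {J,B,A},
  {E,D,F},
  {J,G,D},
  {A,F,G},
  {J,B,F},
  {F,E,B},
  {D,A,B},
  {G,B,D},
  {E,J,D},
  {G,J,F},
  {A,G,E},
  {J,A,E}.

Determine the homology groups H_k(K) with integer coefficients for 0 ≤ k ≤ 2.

We work with the vertex ordering A < B < D < E < F < G < J. The simplices of K, each written with vertices in increasing order, are:

  0-simplices (7): A, B, D, E, F, G, J
  1-simplices (21): AB, AD, AE, AF, AG, AJ, BD, BE, BF, BG, BJ, DE, DF, DG, DJ, EF, EG, EJ, FG, FJ, GJ
  2-simplices (14): ABD, ABJ, ADF, AEG, AEJ, AFG, BDG, BEF, BEG, BFJ, DEF, DEJ, DGJ, FGJ

Hence C_0 ≅ Z^7, C_1 ≅ Z^21, C_2 ≅ Z^14.

Boundary ∂_1: C_1 → C_0 sends each edge [p,q] (with p < q) to q − p.
This gives a 7×21 integer matrix of rank 6; reducing to Smith normal form yields diagonal entries (1,1,1,1,1,1).

The boundary map ∂_2: C_2 → C_1 acts by ∂[p,q,r] = [q,r] − [p,r] + [p,q]. For instance
  ∂AEG = EG − AG + AE,
  ∂DGJ = GJ − DJ + DG.
The resulting 21×14 matrix has rank 13, and its Smith normal form has invariant factors (1,1,1,1,1,1,1,1,1,1,1,1,1).

Computing H_k = (kernel of ∂_k) / (image of ∂_{k+1}):

  H_0: rank C_0 − rank ∂_1 = 7 − 6 = 1, and the invariant factors of ∂_1 are all 1, so H_0 ≅ Z.
  H_1: rank ker ∂_1 − rank ∂_2 = (21 − 6) − 13 = 2, and the invariant factors of ∂_2 are all 1, so H_1 ≅ Z^2.
  H_2: rank ker ∂_2 − rank ∂_3 = (14 − 13) − 0 = 1, and there is no ∂_3, so H_2 ≅ Z.

H_0 ≅ Z,  H_1 ≅ Z^2,  H_2 ≅ Z.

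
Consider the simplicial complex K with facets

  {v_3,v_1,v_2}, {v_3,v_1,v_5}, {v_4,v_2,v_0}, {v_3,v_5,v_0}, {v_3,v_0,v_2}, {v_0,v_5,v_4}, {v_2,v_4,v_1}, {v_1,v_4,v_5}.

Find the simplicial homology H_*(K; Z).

K has 6 vertices, 12 edges, 8 triangles.
rank ∂_0 = 0, rank ∂_1 = 5 ⇒ b_0 = 6 − 0 − 5 = 1; all invariant factors of ∂_1 are 1 so no torsion. So H_0 ≅ Z.
rank ∂_1 = 5, rank ∂_2 = 7 ⇒ b_1 = 12 − 5 − 7 = 0; all invariant factors of ∂_2 are 1 so no torsion. So H_1 ≅ 0.
rank ∂_2 = 7, rank ∂_3 = 0 ⇒ b_2 = 8 − 7 − 0 = 1. So H_2 ≅ Z.

H_0 ≅ Z,  H_1 = 0,  H_2 ≅ Z.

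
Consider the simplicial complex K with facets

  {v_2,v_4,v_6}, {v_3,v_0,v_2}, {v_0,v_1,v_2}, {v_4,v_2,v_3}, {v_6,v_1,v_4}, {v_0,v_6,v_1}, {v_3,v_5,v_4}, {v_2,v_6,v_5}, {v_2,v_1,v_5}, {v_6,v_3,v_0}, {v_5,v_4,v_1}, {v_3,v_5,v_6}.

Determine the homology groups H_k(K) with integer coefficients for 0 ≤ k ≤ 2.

H_0 = Z,  H_1 = Z_2,  H_2 = 0.

Fix the vertex order v_0 < v_1 < v_2 < v_3 < v_4 < v_5 < v_6 and write every simplex with vertices in increasing order. Then dim K = 2 and the simplices of K are:

  0-simplices (7): [v_0], [v_1], [v_2], [v_3], [v_4], [v_5], [v_6]
  1-simplices (18): (18 of them)
  2-simplices (12): (12 of them)

so the chain groups are C_0 ≅ Z^7, C_1 ≅ Z^18, C_2 ≅ Z^12.

The boundary map ∂_1: C_1 → C_0 is given by ∂[p,q] = [q] − [p].
The 7×18 boundary matrix has rank 6 and Smith normal form diag(1,1,1,1,1,1).

Boundary ∂_2: C_2 → C_1 maps a triangle to the signed sum of its edges. For instance
  ∂[v_0,v_2,v_3] = [v_2,v_3] − [v_0,v_3] + [v_0,v_2],
  ∂[v_1,v_4,v_5] = [v_4,v_5] − [v_1,v_5] + [v_1,v_4].
The 18×12 boundary matrix has rank 12 and Smith normal form diag(1,1,1,1,1,1,1,1,1,1,1,2).

Computing H_k = (kernel of ∂_k) / (image of ∂_{k+1}):

  H_0: rank C_0 − rank ∂_1 = 7 − 6 = 1, and the invariant factors of ∂_1 are all 1, so H_0 ≅ Z.
  H_1: rank ker ∂_1 − rank ∂_2 = (18 − 6) − 12 = 0, and ∂_2 has invariant factor 2 > 1, so H_1 ≅ Z_2.
  H_2: rank ker ∂_2 − rank ∂_3 = (12 − 12) − 0 = 0, and there is no ∂_3, so H_2 ≅ 0.

As a check, the Euler characteristic is 7 − 18 + 12 = 1, which agrees with 1 − 0 + 0 = 1.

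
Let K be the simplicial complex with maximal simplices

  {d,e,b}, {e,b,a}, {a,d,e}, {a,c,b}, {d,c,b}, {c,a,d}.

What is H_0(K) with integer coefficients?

H_0 ≅ Z.

We work with the vertex ordering a < b < c < d < e. The simplices of K, each written with vertices in increasing order, are:

  0-simplices (5): a, b, c, d, e
  1-simplices (9): ab, ac, ad, ae, bc, bd, be, cd, de
  2-simplices (6): abc, abe, acd, ade, bcd, bde

so the chain groups are C_0 ≅ Z^5, C_1 ≅ Z^9, C_2 ≅ Z^6.

Boundary ∂_1: C_1 → C_0 is given by ∂[p,q] = [q] − [p].
As a 5×9 matrix over Z this has rank 4, with invariant factors (1,1,1,1).

Boundary ∂_2: C_2 → C_1 maps a triangle to the signed sum of its edges. For instance
  ∂abe = be − ae + ab,
  ∂acd = cd − ad + ac.
The 9×6 boundary matrix has rank 5 and Smith normal form diag(1,1,1,1,1).

Computing H_k = (kernel of ∂_k) / (image of ∂_{k+1}):

  H_0: rank C_0 − rank ∂_1 = 5 − 4 = 1, and the invariant factors of ∂_1 are all 1, so H_0 = Z.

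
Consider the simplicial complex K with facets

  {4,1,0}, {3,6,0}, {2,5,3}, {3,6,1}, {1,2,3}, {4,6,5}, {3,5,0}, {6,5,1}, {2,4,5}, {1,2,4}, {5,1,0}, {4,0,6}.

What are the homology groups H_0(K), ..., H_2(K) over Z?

Order the vertices as 0 < 1 < 2 < 3 < 4 < 5 < 6. Listing each simplex with vertices in this order, K has dimension 2 with simplices:

  0-simplices (7): [0], [1], [2], [3], [4], [5], [6]
  1-simplices (18): [0,1], [0,3], [0,4], [0,5], [0,6], [1,2], [1,3], [1,4], [1,5], [1,6], [2,3], [2,4], [2,5], [3,5], [3,6], [4,5], [4,6], [5,6]
  2-simplices (12): [0,1,4], [0,1,5], [0,3,5], [0,3,6], [0,4,6], [1,2,3], [1,2,4], [1,3,6], [1,5,6], [2,3,5], [2,4,5], [4,5,6]

so the chain groups are C_0 ≅ Z^7, C_1 ≅ Z^18, C_2 ≅ Z^12.

Boundary ∂_1: C_1 → C_0 sends each edge [p,q] (with p < q) to q − p.
As a 7×18 matrix over Z this has rank 6, with invariant factors (1,1,1,1,1,1).

∂_2: C_2 → C_1 sends each 2-simplex [p,q,r] to [q,r] − [p,r] + [p,q]. For instance
  ∂[0,1,4] = [1,4] − [0,4] + [0,1],
  ∂[1,3,6] = [3,6] − [1,6] + [1,3].
As a 18×12 matrix over Z this has rank 12, with invariant factors (1,1,1,1,1,1,1,1,1,1,1,2).

Reading off H_k = ker ∂_k / im ∂_{k+1}:

  H_0: rank C_0 − rank ∂_1 = 7 − 6 = 1, and the invariant factors of ∂_1 are all 1, so H_0 = Z.
  H_1: rank ker ∂_1 − rank ∂_2 = (18 − 6) − 12 = 0, and ∂_2 has invariant factor 2 > 1, so H_1 = Z/2.
  H_2: rank ker ∂_2 − rank ∂_3 = (12 − 12) − 0 = 0, and there is no ∂_3, so H_2 = 0.

H_0 ≅ Z,  H_1 ≅ Z/2,  H_2 = 0.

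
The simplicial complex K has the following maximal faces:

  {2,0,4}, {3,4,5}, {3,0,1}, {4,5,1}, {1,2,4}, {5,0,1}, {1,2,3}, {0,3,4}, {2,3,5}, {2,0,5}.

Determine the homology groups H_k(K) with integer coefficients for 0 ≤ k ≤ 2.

K has 6 vertices, 15 edges, 10 triangles.
rank ∂_0 = 0, rank ∂_1 = 5 ⇒ b_0 = 6 − 0 − 5 = 1; all invariant factors of ∂_1 are 1 so no torsion. So H_0 = Z.
rank ∂_1 = 5, rank ∂_2 = 10 ⇒ b_1 = 15 − 5 − 10 = 0; ∂_2 has invariant factor(s) [2] giving torsion. So H_1 = Z_2.
rank ∂_2 = 10, rank ∂_3 = 0 ⇒ b_2 = 10 − 10 − 0 = 0. So H_2 = 0.

H_0 ≅ Z,  H_1 ≅ Z_2,  H_2 = 0.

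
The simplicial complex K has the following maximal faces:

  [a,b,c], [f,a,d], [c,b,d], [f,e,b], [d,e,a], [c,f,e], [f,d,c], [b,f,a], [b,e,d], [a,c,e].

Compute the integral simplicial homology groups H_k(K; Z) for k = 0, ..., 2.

Order the vertices as a < b < c < d < e < f. Listing each simplex with vertices in this order, K has dimension 2 with simplices:

  0-simplices (6): a, b, c, d, e, f
  1-simplices (15): ab, ac, ad, ae, af, bc, bd, be, bf, cd, ce, cf, de, df, ef
  2-simplices (10): abc, abf, ace, ade, adf, bcd, bde, bef, cdf, cef

Hence C_0 ≅ Z^6, C_1 ≅ Z^15, C_2 ≅ Z^10.

∂_1: C_1 → C_0 is given by ∂[p,q] = [q] − [p]. For instance
  ∂ef = f − e.
This gives a 6×15 integer matrix of rank 5; reducing to Smith normal form yields diagonal entries (1,1,1,1,1).

The boundary map ∂_2: C_2 → C_1 maps a triangle to the signed sum of its edges. For instance
  ∂abf = bf − af + ab,
  ∂bef = ef − bf + be.
The resulting 15×10 matrix has rank 10, and its Smith normal form has invariant factors (1,1,1,1,1,1,1,1,1,2).

Computing H_k = (kernel of ∂_k) / (image of ∂_{k+1}):

  H_0: rank C_0 − rank ∂_1 = 6 − 5 = 1, and the invariant factors of ∂_1 are all 1, so H_0 = Z.
  H_1: rank ker ∂_1 − rank ∂_2 = (15 − 5) − 10 = 0, and ∂_2 has invariant factor 2 > 1, so H_1 = Z/2.
  H_2: rank ker ∂_2 − rank ∂_3 = (10 − 10) − 0 = 0, and there is no ∂_3, so H_2 = 0.

H_0 = Z,  H_1 = Z/2,  H_2 = 0.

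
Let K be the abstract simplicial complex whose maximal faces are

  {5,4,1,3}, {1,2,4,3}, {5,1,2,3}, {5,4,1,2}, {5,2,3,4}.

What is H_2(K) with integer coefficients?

We work with the vertex ordering 1 < 2 < 3 < 4 < 5. The simplices of K, each written with vertices in increasing order, are:

  0-simplices (5): [1], [2], [3], [4], [5]
  1-simplices (10): [1,2], [1,3], [1,4], [1,5], [2,3], [2,4], [2,5], [3,4], [3,5], [4,5]
  2-simplices (10): [1,2,3], [1,2,4], [1,2,5], [1,3,4], [1,3,5], [1,4,5], [2,3,4], [2,3,5], [2,4,5], [3,4,5]
  3-simplices (5): [1,2,3,4], [1,2,3,5], [1,2,4,5], [1,3,4,5], [2,3,4,5]

Hence C_0 ≅ Z^5, C_1 ≅ Z^10, C_2 ≅ Z^10, C_3 ≅ Z^5.

The boundary map ∂_1: C_1 → C_0 is given by ∂[p,q] = [q] − [p]. For instance
  ∂[2,3] = [3] − [2].
This gives a 5×10 integer matrix of rank 4; reducing to Smith normal form yields diagonal entries (1,1,1,1).

The boundary map ∂_2: C_2 → C_1 maps a triangle to the signed sum of its edges. For instance
  ∂[1,2,4] = [2,4] − [1,4] + [1,2],
  ∂[2,3,5] = [3,5] − [2,5] + [2,3].
The resulting 10×10 matrix has rank 6, and its Smith normal form has invariant factors (1,1,1,1,1,1).

The boundary map ∂_3: C_3 → C_2 sends each 3-simplex σ to the alternating sum Σ_i (−1)^i (σ with its i-th vertex removed). For instance
  ∂[2,3,4,5] = [3,4,5] − [2,4,5] + [2,3,5] − [2,3,4],
  ∂[1,2,3,5] = [2,3,5] − [1,3,5] + [1,2,5] − [1,2,3].
This gives a 10×5 integer matrix of rank 4; reducing to Smith normal form yields diagonal entries (1,1,1,1).

Now H_k = ker ∂_k / im ∂_{k+1}, so:

  H_2: rank ker ∂_2 − rank ∂_3 = (10 − 6) − 4 = 0, and the invariant factors of ∂_3 are all 1, so H_2 ≅ 0.

H_2 = 0.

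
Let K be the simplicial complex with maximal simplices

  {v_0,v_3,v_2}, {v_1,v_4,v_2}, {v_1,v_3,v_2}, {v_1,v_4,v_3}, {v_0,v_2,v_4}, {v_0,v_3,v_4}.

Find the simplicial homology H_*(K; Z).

We work with the vertex ordering v_0 < v_1 < v_2 < v_3 < v_4. The simplices of K, each written with vertices in increasing order, are:

  0-simplices (5): [v_0], [v_1], [v_2], [v_3], [v_4]
  1-simplices (9): [v_0,v_2], [v_0,v_3], [v_0,v_4], [v_1,v_2], [v_1,v_3], [v_1,v_4], [v_2,v_3], [v_2,v_4], [v_3,v_4]
  2-simplices (6): [v_0,v_2,v_3], [v_0,v_2,v_4], [v_0,v_3,v_4], [v_1,v_2,v_3], [v_1,v_2,v_4], [v_1,v_3,v_4]

giving chain groups C_0 ≅ Z^5, C_1 ≅ Z^9, C_2 ≅ Z^6.

Boundary ∂_1: C_1 → C_0 maps an edge to its endpoints' difference, ∂[p,q] = q − p. For instance
  ∂[v_1,v_3] = [v_3] − [v_1].
As a 5×9 matrix over Z this has rank 4, with invariant factors (1,1,1,1).

∂_2: C_2 → C_1 acts by ∂[p,q,r] = [q,r] − [p,r] + [p,q]. For instance
  ∂[v_1,v_3,v_4] = [v_3,v_4] − [v_1,v_4] + [v_1,v_3],
  ∂[v_1,v_2,v_4] = [v_2,v_4] − [v_1,v_4] + [v_1,v_2].
The resulting 9×6 matrix has rank 5, and its Smith normal form has invariant factors (1,1,1,1,1).

Now H_k = ker ∂_k / im ∂_{k+1}, so:

  H_0: rank C_0 − rank ∂_1 = 5 − 4 = 1, and the invariant factors of ∂_1 are all 1, so H_0 = Z.
  H_1: rank ker ∂_1 − rank ∂_2 = (9 − 4) − 5 = 0, and the invariant factors of ∂_2 are all 1, so H_1 = 0.
  H_2: rank ker ∂_2 − rank ∂_3 = (6 − 5) − 0 = 1, and there is no ∂_3, so H_2 = Z.

As a check, the Euler characteristic is 5 − 9 + 6 = 2, which agrees with 1 − 0 + 1 = 2.

H_0 = Z,  H_1 = 0,  H_2 = Z.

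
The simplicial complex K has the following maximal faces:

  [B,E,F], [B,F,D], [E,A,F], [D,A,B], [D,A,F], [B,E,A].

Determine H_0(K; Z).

H_0 ≅ Z.

Fix the vertex order A < B < D < E < F and write every simplex with vertices in increasing order. Then dim K = 2 and the simplices of K are:

  0-simplices (5): A, B, D, E, F
  1-simplices (9): AB, AD, AE, AF, BD, BE, BF, DF, EF
  2-simplices (6): ABD, ABE, ADF, AEF, BDF, BEF

Hence C_0 ≅ Z^5, C_1 ≅ Z^9, C_2 ≅ Z^6.

The boundary map ∂_1: C_1 → C_0 sends each edge [p,q] (with p < q) to q − p. For instance
  ∂AF = F − A.
The 5×9 boundary matrix has rank 4 and Smith normal form diag(1,1,1,1).

Boundary ∂_2: C_2 → C_1 sends each 2-simplex [p,q,r] to [q,r] − [p,r] + [p,q]. For instance
  ∂ABD = BD − AD + AB,
  ∂AEF = EF − AF + AE.
The 9×6 boundary matrix has rank 5 and Smith normal form diag(1,1,1,1,1).

From H_k ≅ ker(∂_k) / im(∂_{k+1}) we obtain:

  H_0: rank C_0 − rank ∂_1 = 5 − 4 = 1, and the invariant factors of ∂_1 are all 1, so H_0 ≅ Z.

(K is a triangulation of the 2-sphere S^2.)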